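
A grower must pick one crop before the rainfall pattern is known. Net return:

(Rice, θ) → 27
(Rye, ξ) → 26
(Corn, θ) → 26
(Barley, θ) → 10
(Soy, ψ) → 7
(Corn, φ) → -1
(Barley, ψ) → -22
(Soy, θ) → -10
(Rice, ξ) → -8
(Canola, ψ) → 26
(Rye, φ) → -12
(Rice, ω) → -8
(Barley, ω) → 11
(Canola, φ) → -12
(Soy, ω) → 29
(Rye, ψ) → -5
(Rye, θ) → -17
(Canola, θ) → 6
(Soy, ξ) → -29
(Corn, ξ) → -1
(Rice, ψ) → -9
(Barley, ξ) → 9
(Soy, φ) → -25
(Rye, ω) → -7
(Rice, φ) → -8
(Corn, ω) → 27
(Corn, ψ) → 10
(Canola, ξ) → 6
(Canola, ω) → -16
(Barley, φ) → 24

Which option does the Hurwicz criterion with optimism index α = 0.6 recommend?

Barley: 0.6·24 + 0.4·(-22) = 5.6
Corn: 0.6·27 + 0.4·(-1) = 15.8
Rye: 0.6·26 + 0.4·(-17) = 8.8
Canola: 0.6·26 + 0.4·(-16) = 9.2
Rice: 0.6·27 + 0.4·(-9) = 12.6
Soy: 0.6·29 + 0.4·(-29) = 5.8
Highest Hurwicz score = 15.8 → Corn.

Corn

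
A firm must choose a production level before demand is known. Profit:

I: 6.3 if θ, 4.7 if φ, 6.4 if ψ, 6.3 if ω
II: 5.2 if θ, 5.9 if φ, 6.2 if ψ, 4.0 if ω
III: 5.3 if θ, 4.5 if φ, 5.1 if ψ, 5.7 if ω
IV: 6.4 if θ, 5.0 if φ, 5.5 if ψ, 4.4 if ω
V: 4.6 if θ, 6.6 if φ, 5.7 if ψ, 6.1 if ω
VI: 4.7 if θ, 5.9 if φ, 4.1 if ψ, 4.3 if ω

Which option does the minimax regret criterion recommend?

Column bests: θ=6.4, φ=6.6, ψ=6.4, ω=6.3.
I regrets: 0.1, 1.9, 0.0, 0.0 → max 1.9
II regrets: 1.2, 0.7, 0.2, 2.3 → max 2.3
III regrets: 1.1, 2.1, 1.3, 0.6 → max 2.1
IV regrets: 0.0, 1.6, 0.9, 1.9 → max 1.9
V regrets: 1.8, 0.0, 0.7, 0.2 → max 1.8
VI regrets: 1.7, 0.7, 2.3, 2.0 → max 2.3
Smallest max regret = 1.8 → V.

V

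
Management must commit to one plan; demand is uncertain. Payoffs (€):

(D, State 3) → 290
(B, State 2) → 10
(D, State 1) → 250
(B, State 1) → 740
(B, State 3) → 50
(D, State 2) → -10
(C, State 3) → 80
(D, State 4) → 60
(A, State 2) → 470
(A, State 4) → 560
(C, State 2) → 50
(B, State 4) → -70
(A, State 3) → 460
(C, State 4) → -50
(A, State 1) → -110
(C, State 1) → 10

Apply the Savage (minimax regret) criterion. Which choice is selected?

Column bests: State 1=740, State 2=470, State 3=460, State 4=560.
A regrets: 850, 0, 0, 0 → max 850
B regrets: 0, 460, 410, 630 → max 630
C regrets: 730, 420, 380, 610 → max 730
D regrets: 490, 480, 170, 500 → max 500
Smallest max regret = 500 → D.

D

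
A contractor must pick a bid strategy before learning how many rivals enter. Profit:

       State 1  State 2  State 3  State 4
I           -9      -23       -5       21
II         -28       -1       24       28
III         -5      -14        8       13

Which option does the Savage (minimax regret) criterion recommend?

Column bests: State 1=-5, State 2=-1, State 3=24, State 4=28.
I regrets: 4, 22, 29, 7 → max 29
II regrets: 23, 0, 0, 0 → max 23
III regrets: 0, 13, 16, 15 → max 16
Smallest max regret = 16 → III.

III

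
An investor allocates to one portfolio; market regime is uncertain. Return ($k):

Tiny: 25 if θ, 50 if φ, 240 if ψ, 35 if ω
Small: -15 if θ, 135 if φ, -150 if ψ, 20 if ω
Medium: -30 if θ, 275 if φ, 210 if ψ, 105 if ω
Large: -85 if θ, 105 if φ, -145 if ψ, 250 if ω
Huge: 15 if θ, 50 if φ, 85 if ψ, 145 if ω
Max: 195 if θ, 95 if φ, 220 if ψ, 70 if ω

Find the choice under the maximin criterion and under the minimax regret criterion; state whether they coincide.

maximin → Max; minimax regret → Max (agree)

Row minima: Tiny=25, Small=-150, Medium=-30, Large=-145, Huge=15, Max=70
Best worst-case = 70 → Max.
Column bests: θ=195, φ=275, ψ=240, ω=250.
Tiny regrets: 170, 225, 0, 215 → max 225
Small regrets: 210, 140, 390, 230 → max 390
Medium regrets: 225, 0, 30, 145 → max 225
Large regrets: 280, 170, 385, 0 → max 385
Huge regrets: 180, 225, 155, 105 → max 225
Max regrets: 0, 180, 20, 180 → max 180
Smallest max regret = 180 → Max.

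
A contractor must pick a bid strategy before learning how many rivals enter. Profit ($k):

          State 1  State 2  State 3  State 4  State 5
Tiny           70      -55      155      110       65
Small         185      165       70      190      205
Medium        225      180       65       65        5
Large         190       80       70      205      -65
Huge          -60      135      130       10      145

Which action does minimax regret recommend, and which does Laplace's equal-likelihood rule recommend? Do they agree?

Column bests: State 1=225, State 2=180, State 3=155, State 4=205, State 5=205.
Tiny regrets: 155, 235, 0, 95, 140 → max 235
Small regrets: 40, 15, 85, 15, 0 → max 85
Medium regrets: 0, 0, 90, 140, 200 → max 200
Large regrets: 35, 100, 85, 0, 270 → max 270
Huge regrets: 285, 45, 25, 195, 60 → max 285
Smallest max regret = 85 → Small.
Row averages: Tiny=69, Small=163, Medium=108, Large=96, Huge=72
Highest average = 163 → Small.

minimax regret → Small; laplace → Small (agree)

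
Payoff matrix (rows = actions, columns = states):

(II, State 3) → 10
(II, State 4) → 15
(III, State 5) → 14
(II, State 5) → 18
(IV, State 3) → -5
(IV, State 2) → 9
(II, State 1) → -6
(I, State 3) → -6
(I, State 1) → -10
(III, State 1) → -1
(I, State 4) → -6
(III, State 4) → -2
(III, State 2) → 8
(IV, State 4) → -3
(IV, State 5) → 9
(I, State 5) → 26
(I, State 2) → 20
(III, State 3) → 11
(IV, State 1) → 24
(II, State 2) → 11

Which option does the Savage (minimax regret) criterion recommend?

IV

Column bests: State 1=24, State 2=20, State 3=11, State 4=15, State 5=26.
I regrets: 34, 0, 17, 21, 0 → max 34
II regrets: 30, 9, 1, 0, 8 → max 30
III regrets: 25, 12, 0, 17, 12 → max 25
IV regrets: 0, 11, 16, 18, 17 → max 18
Smallest max regret = 18 → IV.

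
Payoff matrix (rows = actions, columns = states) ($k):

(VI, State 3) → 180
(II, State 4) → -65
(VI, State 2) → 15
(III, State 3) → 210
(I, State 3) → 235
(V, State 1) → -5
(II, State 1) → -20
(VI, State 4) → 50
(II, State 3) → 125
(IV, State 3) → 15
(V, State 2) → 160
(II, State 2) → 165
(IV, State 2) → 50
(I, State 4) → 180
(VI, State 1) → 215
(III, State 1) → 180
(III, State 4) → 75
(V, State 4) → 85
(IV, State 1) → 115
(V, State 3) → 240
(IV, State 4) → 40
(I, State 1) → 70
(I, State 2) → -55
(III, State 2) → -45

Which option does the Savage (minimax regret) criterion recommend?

Column bests: State 1=215, State 2=165, State 3=240, State 4=180.
I regrets: 145, 220, 5, 0 → max 220
II regrets: 235, 0, 115, 245 → max 245
III regrets: 35, 210, 30, 105 → max 210
IV regrets: 100, 115, 225, 140 → max 225
V regrets: 220, 5, 0, 95 → max 220
VI regrets: 0, 150, 60, 130 → max 150
Smallest max regret = 150 → VI.

VI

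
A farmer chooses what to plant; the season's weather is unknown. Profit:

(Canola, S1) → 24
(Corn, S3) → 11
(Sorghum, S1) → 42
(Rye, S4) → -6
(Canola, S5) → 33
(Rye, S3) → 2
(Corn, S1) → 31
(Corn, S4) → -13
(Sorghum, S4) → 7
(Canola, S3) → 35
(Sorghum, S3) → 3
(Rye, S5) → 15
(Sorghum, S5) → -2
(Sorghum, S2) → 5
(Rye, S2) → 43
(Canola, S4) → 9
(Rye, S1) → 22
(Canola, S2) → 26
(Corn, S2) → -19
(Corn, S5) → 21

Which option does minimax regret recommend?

Canola

Column bests: S1=42, S2=43, S3=35, S4=9, S5=33.
Sorghum regrets: 0, 38, 32, 2, 35 → max 38
Rye regrets: 20, 0, 33, 15, 18 → max 33
Canola regrets: 18, 17, 0, 0, 0 → max 18
Corn regrets: 11, 62, 24, 22, 12 → max 62
Smallest max regret = 18 → Canola.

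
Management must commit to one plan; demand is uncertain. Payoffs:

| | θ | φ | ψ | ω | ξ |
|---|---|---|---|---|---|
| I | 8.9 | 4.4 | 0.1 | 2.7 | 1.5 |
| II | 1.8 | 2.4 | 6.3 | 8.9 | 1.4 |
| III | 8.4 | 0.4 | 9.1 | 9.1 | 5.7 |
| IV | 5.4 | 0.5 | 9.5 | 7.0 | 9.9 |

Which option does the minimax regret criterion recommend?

Column bests: θ=8.9, φ=4.4, ψ=9.5, ω=9.1, ξ=9.9.
I regrets: 0.0, 0.0, 9.4, 6.4, 8.4 → max 9.4
II regrets: 7.1, 2.0, 3.2, 0.2, 8.5 → max 8.5
III regrets: 0.5, 4.0, 0.4, 0.0, 4.2 → max 4.2
IV regrets: 3.5, 3.9, 0.0, 2.1, 0.0 → max 3.9
Smallest max regret = 3.9 → IV.

IV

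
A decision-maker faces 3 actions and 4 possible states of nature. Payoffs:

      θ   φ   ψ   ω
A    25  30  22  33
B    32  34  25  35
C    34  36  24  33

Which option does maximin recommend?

Row minima: A=22, B=25, C=24
Best worst-case = 25 → B.

B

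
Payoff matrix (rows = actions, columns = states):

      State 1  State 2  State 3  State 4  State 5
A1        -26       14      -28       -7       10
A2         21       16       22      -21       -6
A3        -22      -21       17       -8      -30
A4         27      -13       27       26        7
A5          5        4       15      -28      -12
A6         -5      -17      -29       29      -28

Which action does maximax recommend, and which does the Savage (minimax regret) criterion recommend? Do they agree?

Row maxima: A1=14, A2=22, A3=17, A4=27, A5=15, A6=29
Best best-case = 29 → A6.
Column bests: State 1=27, State 2=16, State 3=27, State 4=29, State 5=10.
A1 regrets: 53, 2, 55, 36, 0 → max 55
A2 regrets: 6, 0, 5, 50, 16 → max 50
A3 regrets: 49, 37, 10, 37, 40 → max 49
A4 regrets: 0, 29, 0, 3, 3 → max 29
A5 regrets: 22, 12, 12, 57, 22 → max 57
A6 regrets: 32, 33, 56, 0, 38 → max 56
Smallest max regret = 29 → A4.

maximax → A6; minimax regret → A4 (disagree)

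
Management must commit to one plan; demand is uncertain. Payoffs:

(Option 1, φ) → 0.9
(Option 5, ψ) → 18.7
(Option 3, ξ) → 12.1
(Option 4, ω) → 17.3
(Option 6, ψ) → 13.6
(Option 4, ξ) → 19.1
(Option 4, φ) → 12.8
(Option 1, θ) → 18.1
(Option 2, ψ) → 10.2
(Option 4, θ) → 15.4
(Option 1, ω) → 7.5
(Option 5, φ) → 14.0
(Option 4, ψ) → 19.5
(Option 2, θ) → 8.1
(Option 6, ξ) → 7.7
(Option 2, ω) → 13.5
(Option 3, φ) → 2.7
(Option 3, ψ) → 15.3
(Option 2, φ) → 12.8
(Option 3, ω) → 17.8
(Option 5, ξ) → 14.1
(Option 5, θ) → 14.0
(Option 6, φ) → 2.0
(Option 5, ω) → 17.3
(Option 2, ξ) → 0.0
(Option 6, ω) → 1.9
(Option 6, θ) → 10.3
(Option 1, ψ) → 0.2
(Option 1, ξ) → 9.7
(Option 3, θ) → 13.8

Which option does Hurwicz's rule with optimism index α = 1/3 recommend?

Option 5

Option 1: 1/3·18.1 + 2/3·0.2 = 37/6
Option 2: 1/3·13.5 + 2/3·0.0 = 4.5
Option 3: 1/3·17.8 + 2/3·2.7 = 116/15
Option 4: 1/3·19.5 + 2/3·12.8 = 451/30
Option 5: 1/3·18.7 + 2/3·14.0 = 467/30
Option 6: 1/3·13.6 + 2/3·1.9 = 5.8
Highest Hurwicz score = 467/30 → Option 5.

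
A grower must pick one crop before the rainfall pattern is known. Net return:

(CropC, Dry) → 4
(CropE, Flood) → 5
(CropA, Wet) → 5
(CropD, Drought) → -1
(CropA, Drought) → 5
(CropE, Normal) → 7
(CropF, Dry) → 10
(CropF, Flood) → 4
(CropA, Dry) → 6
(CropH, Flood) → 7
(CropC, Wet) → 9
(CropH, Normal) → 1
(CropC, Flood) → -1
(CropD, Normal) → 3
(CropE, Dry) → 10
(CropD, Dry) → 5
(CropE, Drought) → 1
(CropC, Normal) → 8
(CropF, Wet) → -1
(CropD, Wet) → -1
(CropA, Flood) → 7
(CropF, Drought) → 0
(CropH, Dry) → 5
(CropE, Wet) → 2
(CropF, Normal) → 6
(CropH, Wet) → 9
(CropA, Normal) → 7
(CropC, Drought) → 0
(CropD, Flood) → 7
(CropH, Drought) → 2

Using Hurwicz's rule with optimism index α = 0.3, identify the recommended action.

CropA

CropD: 0.3·7 + 0.7·(-1) = 1.4
CropA: 0.3·7 + 0.7·5 = 5.6
CropF: 0.3·10 + 0.7·(-1) = 2.3
CropH: 0.3·9 + 0.7·1 = 3.4
CropE: 0.3·10 + 0.7·1 = 3.7
CropC: 0.3·9 + 0.7·(-1) = 2
Highest Hurwicz score = 5.6 → CropA.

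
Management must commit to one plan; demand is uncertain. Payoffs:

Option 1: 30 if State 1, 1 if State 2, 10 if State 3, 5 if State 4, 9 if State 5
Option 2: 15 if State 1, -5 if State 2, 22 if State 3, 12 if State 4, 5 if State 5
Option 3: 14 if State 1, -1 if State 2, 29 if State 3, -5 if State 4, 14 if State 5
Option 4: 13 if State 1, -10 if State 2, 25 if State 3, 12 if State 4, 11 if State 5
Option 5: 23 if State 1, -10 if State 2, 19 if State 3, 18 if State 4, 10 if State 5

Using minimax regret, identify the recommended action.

Option 5

Column bests: State 1=30, State 2=1, State 3=29, State 4=18, State 5=14.
Option 1 regrets: 0, 0, 19, 13, 5 → max 19
Option 2 regrets: 15, 6, 7, 6, 9 → max 15
Option 3 regrets: 16, 2, 0, 23, 0 → max 23
Option 4 regrets: 17, 11, 4, 6, 3 → max 17
Option 5 regrets: 7, 11, 10, 0, 4 → max 11
Smallest max regret = 11 → Option 5.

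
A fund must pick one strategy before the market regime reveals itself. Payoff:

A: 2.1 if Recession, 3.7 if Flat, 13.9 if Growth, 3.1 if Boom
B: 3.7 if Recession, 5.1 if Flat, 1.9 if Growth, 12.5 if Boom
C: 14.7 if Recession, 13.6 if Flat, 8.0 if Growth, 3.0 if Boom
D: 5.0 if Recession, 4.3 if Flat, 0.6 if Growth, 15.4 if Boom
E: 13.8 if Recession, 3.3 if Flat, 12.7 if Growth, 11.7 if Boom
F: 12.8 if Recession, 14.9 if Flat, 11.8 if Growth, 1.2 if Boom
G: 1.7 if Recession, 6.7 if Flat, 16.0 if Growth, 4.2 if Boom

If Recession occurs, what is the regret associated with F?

1.9

Best payoff under Recession is 14.7.
Regret = 14.7 − 12.8 = 1.9.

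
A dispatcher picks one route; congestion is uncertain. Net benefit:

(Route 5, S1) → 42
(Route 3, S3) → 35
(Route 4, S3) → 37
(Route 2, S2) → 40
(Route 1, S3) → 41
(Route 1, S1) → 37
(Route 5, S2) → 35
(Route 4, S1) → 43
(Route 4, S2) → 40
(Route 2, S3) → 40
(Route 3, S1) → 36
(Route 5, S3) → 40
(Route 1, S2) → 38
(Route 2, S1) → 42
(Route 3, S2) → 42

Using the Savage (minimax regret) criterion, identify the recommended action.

Column bests: S1=43, S2=42, S3=41.
Route 1 regrets: 6, 4, 0 → max 6
Route 2 regrets: 1, 2, 1 → max 2
Route 3 regrets: 7, 0, 6 → max 7
Route 4 regrets: 0, 2, 4 → max 4
Route 5 regrets: 1, 7, 1 → max 7
Smallest max regret = 2 → Route 2.

Route 2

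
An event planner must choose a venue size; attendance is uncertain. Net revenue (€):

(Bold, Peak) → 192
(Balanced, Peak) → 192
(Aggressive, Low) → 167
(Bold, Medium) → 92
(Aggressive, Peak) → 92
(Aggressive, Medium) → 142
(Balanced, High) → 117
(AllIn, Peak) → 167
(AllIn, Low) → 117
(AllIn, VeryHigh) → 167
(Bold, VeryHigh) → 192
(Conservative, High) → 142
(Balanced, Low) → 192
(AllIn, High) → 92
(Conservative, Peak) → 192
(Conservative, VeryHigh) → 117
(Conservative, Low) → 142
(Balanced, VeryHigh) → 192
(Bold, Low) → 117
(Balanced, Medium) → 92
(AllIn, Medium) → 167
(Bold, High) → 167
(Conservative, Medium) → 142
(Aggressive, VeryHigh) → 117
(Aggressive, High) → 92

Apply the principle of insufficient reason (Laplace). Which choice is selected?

Balanced

Row averages: Conservative=147, Balanced=157, Aggressive=122, Bold=152, AllIn=142
Highest average = 157 → Balanced.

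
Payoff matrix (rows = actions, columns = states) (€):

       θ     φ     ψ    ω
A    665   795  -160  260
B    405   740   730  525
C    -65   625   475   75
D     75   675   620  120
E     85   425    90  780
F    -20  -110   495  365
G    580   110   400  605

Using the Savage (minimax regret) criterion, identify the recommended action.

Column bests: θ=665, φ=795, ψ=730, ω=780.
A regrets: 0, 0, 890, 520 → max 890
B regrets: 260, 55, 0, 255 → max 260
C regrets: 730, 170, 255, 705 → max 730
D regrets: 590, 120, 110, 660 → max 660
E regrets: 580, 370, 640, 0 → max 640
F regrets: 685, 905, 235, 415 → max 905
G regrets: 85, 685, 330, 175 → max 685
Smallest max regret = 260 → B.

B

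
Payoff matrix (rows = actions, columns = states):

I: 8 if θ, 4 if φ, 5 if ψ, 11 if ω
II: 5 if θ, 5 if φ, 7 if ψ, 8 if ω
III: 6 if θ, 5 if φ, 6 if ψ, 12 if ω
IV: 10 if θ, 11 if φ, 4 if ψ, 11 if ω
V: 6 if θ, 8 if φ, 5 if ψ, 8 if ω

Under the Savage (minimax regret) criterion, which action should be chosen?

IV

Column bests: θ=10, φ=11, ψ=7, ω=12.
I regrets: 2, 7, 2, 1 → max 7
II regrets: 5, 6, 0, 4 → max 6
III regrets: 4, 6, 1, 0 → max 6
IV regrets: 0, 0, 3, 1 → max 3
V regrets: 4, 3, 2, 4 → max 4
Smallest max regret = 3 → IV.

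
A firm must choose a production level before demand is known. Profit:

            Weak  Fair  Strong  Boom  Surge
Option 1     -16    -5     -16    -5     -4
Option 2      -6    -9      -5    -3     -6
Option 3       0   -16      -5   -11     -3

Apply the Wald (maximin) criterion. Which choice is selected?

Row minima: Option 1=-16, Option 2=-9, Option 3=-16
Best worst-case = -9 → Option 2.

Option 2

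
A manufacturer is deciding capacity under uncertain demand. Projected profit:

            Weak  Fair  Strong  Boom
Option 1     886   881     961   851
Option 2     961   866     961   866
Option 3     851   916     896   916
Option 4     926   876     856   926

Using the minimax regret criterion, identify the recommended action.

Option 2

Column bests: Weak=961, Fair=916, Strong=961, Boom=926.
Option 1 regrets: 75, 35, 0, 75 → max 75
Option 2 regrets: 0, 50, 0, 60 → max 60
Option 3 regrets: 110, 0, 65, 10 → max 110
Option 4 regrets: 35, 40, 105, 0 → max 105
Smallest max regret = 60 → Option 2.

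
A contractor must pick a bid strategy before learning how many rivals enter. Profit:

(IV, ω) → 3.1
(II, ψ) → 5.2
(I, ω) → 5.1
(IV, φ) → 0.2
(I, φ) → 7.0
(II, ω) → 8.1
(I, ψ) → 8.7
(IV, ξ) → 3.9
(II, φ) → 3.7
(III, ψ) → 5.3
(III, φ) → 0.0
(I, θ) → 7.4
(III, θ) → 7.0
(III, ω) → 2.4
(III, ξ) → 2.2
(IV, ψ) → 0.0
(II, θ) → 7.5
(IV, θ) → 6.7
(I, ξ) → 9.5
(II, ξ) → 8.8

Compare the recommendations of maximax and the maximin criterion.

Row maxima: I=9.5, II=8.8, III=7.0, IV=6.7
Best best-case = 9.5 → I.
Row minima: I=5.1, II=3.7, III=0.0, IV=0.0
Best worst-case = 5.1 → I.

maximax → I; maximin → I (agree)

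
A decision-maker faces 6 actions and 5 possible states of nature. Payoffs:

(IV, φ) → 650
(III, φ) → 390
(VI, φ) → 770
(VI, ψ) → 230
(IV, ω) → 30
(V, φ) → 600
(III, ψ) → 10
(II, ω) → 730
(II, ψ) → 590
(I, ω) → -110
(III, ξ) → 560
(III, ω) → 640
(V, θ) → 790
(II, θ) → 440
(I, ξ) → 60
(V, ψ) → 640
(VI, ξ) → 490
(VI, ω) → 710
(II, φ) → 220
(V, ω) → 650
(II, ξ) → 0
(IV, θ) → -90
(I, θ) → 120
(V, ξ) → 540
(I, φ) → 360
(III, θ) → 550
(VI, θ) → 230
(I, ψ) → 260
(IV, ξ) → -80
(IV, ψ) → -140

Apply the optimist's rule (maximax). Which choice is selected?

Row maxima: I=360, II=730, III=640, IV=650, V=790, VI=770
Best best-case = 790 → V.

V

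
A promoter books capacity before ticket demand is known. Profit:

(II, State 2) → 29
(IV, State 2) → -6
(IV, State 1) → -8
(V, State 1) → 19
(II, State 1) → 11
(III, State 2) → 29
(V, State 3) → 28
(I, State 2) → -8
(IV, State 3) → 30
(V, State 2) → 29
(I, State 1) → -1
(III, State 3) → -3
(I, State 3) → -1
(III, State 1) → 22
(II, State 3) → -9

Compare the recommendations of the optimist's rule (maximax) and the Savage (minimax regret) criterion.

Row maxima: I=-1, II=29, III=29, IV=30, V=29
Best best-case = 30 → IV.
Column bests: State 1=22, State 2=29, State 3=30.
I regrets: 23, 37, 31 → max 37
II regrets: 11, 0, 39 → max 39
III regrets: 0, 0, 33 → max 33
IV regrets: 30, 35, 0 → max 35
V regrets: 3, 0, 2 → max 3
Smallest max regret = 3 → V.

maximax → IV; minimax regret → V (disagree)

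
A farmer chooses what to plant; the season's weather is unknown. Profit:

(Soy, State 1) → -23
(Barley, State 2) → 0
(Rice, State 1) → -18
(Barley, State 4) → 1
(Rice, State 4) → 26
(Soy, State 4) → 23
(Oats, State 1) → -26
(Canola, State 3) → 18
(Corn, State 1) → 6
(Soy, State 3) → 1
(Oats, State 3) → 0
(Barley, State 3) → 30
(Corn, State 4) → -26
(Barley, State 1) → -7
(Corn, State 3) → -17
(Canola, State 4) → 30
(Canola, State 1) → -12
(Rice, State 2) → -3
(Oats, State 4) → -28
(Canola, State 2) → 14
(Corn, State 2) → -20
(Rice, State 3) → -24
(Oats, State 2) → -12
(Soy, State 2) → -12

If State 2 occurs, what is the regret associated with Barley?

Best payoff under State 2 is 14.
Regret = 14 − 0 = 14.

14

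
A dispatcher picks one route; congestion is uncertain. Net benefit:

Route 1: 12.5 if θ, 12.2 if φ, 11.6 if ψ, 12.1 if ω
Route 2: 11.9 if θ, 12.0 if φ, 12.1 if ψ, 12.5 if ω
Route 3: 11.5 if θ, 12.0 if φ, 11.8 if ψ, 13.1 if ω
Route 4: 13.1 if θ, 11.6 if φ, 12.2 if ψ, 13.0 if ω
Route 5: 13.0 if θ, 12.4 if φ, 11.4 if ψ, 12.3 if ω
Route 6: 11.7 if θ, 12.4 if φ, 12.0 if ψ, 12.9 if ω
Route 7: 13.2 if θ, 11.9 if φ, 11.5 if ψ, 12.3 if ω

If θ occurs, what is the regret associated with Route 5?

Best payoff under θ is 13.2.
Regret = 13.2 − 13.0 = 0.2.

0.2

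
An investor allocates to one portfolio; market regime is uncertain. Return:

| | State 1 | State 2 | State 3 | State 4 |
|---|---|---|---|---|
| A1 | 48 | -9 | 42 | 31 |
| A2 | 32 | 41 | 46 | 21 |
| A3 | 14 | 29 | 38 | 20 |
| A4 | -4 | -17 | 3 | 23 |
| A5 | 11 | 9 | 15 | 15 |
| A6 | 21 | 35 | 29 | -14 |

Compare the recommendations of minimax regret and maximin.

Column bests: State 1=48, State 2=41, State 3=46, State 4=31.
A1 regrets: 0, 50, 4, 0 → max 50
A2 regrets: 16, 0, 0, 10 → max 16
A3 regrets: 34, 12, 8, 11 → max 34
A4 regrets: 52, 58, 43, 8 → max 58
A5 regrets: 37, 32, 31, 16 → max 37
A6 regrets: 27, 6, 17, 45 → max 45
Smallest max regret = 16 → A2.
Row minima: A1=-9, A2=21, A3=14, A4=-17, A5=9, A6=-14
Best worst-case = 21 → A2.

minimax regret → A2; maximin → A2 (agree)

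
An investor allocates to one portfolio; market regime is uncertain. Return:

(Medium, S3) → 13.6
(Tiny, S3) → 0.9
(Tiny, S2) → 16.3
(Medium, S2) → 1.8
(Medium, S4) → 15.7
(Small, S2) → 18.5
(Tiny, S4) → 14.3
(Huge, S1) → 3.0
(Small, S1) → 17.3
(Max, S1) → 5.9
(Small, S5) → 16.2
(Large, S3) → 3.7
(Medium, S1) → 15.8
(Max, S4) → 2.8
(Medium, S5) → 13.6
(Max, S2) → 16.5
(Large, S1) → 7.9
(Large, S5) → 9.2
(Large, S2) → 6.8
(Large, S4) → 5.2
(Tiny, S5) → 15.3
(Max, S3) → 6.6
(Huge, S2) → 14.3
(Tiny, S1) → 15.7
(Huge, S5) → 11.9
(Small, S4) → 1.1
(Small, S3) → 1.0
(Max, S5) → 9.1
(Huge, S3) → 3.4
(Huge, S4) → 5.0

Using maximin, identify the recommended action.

Row minima: Tiny=0.9, Small=1.0, Medium=1.8, Large=3.7, Huge=3.0, Max=2.8
Best worst-case = 3.7 → Large.

Large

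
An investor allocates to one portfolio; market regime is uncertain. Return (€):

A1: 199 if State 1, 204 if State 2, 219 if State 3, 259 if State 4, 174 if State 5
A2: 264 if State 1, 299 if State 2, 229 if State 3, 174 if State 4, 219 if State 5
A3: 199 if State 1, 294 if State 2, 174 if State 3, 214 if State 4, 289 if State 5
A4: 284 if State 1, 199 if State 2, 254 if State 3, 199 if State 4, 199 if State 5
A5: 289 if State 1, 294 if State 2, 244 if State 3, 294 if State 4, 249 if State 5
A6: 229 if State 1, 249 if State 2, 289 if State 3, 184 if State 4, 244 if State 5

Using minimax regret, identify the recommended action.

Column bests: State 1=289, State 2=299, State 3=289, State 4=294, State 5=289.
A1 regrets: 90, 95, 70, 35, 115 → max 115
A2 regrets: 25, 0, 60, 120, 70 → max 120
A3 regrets: 90, 5, 115, 80, 0 → max 115
A4 regrets: 5, 100, 35, 95, 90 → max 100
A5 regrets: 0, 5, 45, 0, 40 → max 45
A6 regrets: 60, 50, 0, 110, 45 → max 110
Smallest max regret = 45 → A5.

A5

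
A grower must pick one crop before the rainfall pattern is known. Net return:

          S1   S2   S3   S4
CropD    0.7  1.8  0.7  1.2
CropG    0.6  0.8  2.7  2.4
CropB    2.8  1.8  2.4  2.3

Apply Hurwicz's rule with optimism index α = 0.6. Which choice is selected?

CropD: 0.6·1.8 + 0.4·0.7 = 1.36
CropG: 0.6·2.7 + 0.4·0.6 = 1.86
CropB: 0.6·2.8 + 0.4·1.8 = 2.4
Highest Hurwicz score = 2.4 → CropB.

CropB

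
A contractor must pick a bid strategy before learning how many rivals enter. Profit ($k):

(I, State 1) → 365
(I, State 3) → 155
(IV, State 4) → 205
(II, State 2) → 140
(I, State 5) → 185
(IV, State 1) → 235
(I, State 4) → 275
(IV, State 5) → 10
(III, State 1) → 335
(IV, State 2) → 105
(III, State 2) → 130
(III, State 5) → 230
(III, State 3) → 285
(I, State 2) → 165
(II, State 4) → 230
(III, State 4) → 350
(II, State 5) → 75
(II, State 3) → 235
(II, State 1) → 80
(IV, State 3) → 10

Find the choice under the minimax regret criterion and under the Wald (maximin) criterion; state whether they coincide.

minimax regret → III; maximin → I (disagree)

Column bests: State 1=365, State 2=165, State 3=285, State 4=350, State 5=230.
I regrets: 0, 0, 130, 75, 45 → max 130
II regrets: 285, 25, 50, 120, 155 → max 285
III regrets: 30, 35, 0, 0, 0 → max 35
IV regrets: 130, 60, 275, 145, 220 → max 275
Smallest max regret = 35 → III.
Row minima: I=155, II=75, III=130, IV=10
Best worst-case = 155 → I.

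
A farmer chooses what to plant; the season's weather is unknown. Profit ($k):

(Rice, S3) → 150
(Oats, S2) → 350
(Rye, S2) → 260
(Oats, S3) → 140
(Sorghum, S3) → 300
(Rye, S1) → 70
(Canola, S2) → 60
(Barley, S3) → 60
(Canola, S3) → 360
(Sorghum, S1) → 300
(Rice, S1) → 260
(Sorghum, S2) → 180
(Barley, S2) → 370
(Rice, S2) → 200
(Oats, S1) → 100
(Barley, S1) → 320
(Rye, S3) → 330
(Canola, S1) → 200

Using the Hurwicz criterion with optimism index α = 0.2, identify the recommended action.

Sorghum

Rye: 0.2·330 + 0.8·70 = 122
Canola: 0.2·360 + 0.8·60 = 120
Sorghum: 0.2·300 + 0.8·180 = 204
Rice: 0.2·260 + 0.8·150 = 172
Barley: 0.2·370 + 0.8·60 = 122
Oats: 0.2·350 + 0.8·100 = 150
Highest Hurwicz score = 204 → Sorghum.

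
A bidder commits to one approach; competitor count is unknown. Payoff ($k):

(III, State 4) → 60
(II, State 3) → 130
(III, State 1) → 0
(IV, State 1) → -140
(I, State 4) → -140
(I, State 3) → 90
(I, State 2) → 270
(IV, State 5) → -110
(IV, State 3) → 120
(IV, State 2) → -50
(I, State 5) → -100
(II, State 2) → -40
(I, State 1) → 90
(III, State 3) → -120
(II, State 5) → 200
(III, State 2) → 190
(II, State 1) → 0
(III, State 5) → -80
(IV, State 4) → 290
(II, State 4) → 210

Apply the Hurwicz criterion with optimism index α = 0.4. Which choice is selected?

II

I: 0.4·270 + 0.6·(-140) = 24
II: 0.4·210 + 0.6·(-40) = 60
III: 0.4·190 + 0.6·(-120) = 4
IV: 0.4·290 + 0.6·(-140) = 32
Highest Hurwicz score = 60 → II.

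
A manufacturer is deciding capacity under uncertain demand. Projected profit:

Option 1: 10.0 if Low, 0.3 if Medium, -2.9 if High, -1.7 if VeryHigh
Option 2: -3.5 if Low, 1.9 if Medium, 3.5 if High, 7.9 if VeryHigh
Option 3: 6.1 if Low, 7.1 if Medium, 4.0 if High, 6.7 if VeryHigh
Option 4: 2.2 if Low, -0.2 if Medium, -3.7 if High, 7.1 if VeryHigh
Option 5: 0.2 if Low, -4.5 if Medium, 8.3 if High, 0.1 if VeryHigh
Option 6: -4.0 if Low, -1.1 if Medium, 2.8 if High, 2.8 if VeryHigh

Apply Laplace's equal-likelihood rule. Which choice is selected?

Row averages: Option 1=1.425, Option 2=2.45, Option 3=5.975, Option 4=1.35, Option 5=1.025, Option 6=0.125
Highest average = 5.975 → Option 3.

Option 3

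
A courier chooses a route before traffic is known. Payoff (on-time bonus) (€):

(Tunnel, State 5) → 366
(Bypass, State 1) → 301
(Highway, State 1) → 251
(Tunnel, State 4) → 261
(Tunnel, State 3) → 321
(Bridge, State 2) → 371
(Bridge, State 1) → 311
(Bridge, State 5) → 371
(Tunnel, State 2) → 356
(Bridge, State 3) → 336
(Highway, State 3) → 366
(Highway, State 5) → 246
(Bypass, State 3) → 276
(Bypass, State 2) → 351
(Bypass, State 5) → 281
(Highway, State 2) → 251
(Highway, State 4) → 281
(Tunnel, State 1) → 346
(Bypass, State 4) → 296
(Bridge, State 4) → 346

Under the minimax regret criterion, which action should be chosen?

Bridge

Column bests: State 1=346, State 2=371, State 3=366, State 4=346, State 5=371.
Bypass regrets: 45, 20, 90, 50, 90 → max 90
Bridge regrets: 35, 0, 30, 0, 0 → max 35
Highway regrets: 95, 120, 0, 65, 125 → max 125
Tunnel regrets: 0, 15, 45, 85, 5 → max 85
Smallest max regret = 35 → Bridge.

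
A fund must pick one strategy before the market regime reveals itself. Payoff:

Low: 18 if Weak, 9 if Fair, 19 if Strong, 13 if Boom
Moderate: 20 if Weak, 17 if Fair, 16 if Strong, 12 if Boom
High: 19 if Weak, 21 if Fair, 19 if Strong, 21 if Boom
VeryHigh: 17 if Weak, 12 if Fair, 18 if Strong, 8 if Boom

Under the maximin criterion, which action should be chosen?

Row minima: Low=9, Moderate=12, High=19, VeryHigh=8
Best worst-case = 19 → High.

High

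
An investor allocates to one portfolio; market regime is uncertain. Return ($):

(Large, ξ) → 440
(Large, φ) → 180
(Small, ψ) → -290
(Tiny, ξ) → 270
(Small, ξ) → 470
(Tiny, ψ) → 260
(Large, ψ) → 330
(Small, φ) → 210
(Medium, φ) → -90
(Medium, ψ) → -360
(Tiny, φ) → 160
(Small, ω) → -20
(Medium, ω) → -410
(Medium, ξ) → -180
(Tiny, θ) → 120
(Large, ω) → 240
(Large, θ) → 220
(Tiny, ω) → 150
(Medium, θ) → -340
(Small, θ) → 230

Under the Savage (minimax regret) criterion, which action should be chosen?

Column bests: θ=230, φ=210, ψ=330, ω=240, ξ=470.
Tiny regrets: 110, 50, 70, 90, 200 → max 200
Small regrets: 0, 0, 620, 260, 0 → max 620
Medium regrets: 570, 300, 690, 650, 650 → max 690
Large regrets: 10, 30, 0, 0, 30 → max 30
Smallest max regret = 30 → Large.

Large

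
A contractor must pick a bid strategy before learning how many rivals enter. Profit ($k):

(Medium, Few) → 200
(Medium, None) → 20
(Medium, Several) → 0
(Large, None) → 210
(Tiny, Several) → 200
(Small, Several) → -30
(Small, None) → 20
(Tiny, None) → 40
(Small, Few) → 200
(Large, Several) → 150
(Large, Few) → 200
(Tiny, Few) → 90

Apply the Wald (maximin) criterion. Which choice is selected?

Large

Row minima: Tiny=40, Small=-30, Medium=0, Large=150
Best worst-case = 150 → Large.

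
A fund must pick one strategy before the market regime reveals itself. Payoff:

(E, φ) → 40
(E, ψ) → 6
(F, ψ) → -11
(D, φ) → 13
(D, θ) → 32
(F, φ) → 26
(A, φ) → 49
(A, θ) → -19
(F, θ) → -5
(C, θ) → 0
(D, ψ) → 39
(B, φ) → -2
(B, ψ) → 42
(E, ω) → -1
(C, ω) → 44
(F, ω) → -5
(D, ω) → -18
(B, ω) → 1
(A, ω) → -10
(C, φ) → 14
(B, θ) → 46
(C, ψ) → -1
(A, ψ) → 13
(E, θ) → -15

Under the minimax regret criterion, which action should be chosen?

Column bests: θ=46, φ=49, ψ=42, ω=44.
A regrets: 65, 0, 29, 54 → max 65
B regrets: 0, 51, 0, 43 → max 51
C regrets: 46, 35, 43, 0 → max 46
D regrets: 14, 36, 3, 62 → max 62
E regrets: 61, 9, 36, 45 → max 61
F regrets: 51, 23, 53, 49 → max 53
Smallest max regret = 46 → C.

C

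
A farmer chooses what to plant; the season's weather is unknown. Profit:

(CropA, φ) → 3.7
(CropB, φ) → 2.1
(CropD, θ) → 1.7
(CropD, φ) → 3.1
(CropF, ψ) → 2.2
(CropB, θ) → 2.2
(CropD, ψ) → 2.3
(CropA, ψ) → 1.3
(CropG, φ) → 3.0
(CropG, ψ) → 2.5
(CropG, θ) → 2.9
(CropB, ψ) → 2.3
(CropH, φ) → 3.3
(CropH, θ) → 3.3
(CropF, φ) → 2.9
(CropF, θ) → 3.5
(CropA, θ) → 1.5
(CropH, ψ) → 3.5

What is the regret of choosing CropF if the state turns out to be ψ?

Best payoff under ψ is 3.5.
Regret = 3.5 − 2.2 = 1.3.

1.3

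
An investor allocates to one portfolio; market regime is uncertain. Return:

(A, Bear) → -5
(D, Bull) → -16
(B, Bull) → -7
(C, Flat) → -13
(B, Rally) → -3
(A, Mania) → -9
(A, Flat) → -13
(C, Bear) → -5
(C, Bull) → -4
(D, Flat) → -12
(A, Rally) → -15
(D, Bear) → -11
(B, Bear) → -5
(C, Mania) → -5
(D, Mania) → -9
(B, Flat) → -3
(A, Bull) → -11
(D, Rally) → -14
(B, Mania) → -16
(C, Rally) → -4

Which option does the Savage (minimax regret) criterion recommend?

Column bests: Bear=-5, Flat=-3, Bull=-4, Rally=-3, Mania=-5.
A regrets: 0, 10, 7, 12, 4 → max 12
B regrets: 0, 0, 3, 0, 11 → max 11
C regrets: 0, 10, 0, 1, 0 → max 10
D regrets: 6, 9, 12, 11, 4 → max 12
Smallest max regret = 10 → C.

C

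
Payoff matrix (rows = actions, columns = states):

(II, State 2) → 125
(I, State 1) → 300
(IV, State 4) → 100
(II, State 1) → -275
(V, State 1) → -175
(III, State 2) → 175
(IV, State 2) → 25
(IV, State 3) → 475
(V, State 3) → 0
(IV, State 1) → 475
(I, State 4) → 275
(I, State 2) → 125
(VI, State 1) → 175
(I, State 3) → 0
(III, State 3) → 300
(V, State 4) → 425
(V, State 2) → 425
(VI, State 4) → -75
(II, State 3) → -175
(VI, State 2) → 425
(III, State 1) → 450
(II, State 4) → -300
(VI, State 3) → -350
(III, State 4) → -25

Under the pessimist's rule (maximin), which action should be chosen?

Row minima: I=0, II=-300, III=-25, IV=25, V=-175, VI=-350
Best worst-case = 25 → IV.

IV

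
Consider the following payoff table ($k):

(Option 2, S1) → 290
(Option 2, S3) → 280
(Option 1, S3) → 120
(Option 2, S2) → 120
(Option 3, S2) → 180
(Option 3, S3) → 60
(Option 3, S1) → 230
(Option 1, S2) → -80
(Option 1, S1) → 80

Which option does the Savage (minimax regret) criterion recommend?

Column bests: S1=290, S2=180, S3=280.
Option 1 regrets: 210, 260, 160 → max 260
Option 2 regrets: 0, 60, 0 → max 60
Option 3 regrets: 60, 0, 220 → max 220
Smallest max regret = 60 → Option 2.

Option 2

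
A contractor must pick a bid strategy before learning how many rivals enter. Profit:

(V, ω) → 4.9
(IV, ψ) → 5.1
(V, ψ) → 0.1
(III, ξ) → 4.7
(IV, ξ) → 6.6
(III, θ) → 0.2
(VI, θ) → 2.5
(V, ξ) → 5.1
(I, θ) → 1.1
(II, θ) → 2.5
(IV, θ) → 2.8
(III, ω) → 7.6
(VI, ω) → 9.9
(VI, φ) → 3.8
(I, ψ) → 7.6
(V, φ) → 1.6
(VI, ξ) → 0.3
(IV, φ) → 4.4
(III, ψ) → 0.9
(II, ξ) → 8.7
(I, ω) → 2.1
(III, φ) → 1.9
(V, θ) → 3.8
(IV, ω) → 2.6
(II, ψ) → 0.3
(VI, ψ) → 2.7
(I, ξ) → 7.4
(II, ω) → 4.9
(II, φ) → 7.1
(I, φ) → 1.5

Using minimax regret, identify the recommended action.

Column bests: θ=3.8, φ=7.1, ψ=7.6, ω=9.9, ξ=8.7.
I regrets: 2.7, 5.6, 0.0, 7.8, 1.3 → max 7.8
II regrets: 1.3, 0.0, 7.3, 5.0, 0.0 → max 7.3
III regrets: 3.6, 5.2, 6.7, 2.3, 4.0 → max 6.7
IV regrets: 1.0, 2.7, 2.5, 7.3, 2.1 → max 7.3
V regrets: 0.0, 5.5, 7.5, 5.0, 3.6 → max 7.5
VI regrets: 1.3, 3.3, 4.9, 0.0, 8.4 → max 8.4
Smallest max regret = 6.7 → III.

III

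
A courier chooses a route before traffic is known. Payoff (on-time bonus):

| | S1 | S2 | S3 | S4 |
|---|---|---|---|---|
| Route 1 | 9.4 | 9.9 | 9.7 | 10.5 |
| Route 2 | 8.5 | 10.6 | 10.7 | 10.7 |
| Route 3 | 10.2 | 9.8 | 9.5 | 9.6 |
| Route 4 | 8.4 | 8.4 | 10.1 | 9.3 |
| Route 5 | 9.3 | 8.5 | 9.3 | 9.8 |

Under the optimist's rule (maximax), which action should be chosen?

Row maxima: Route 1=10.5, Route 2=10.7, Route 3=10.2, Route 4=10.1, Route 5=9.8
Best best-case = 10.7 → Route 2.

Route 2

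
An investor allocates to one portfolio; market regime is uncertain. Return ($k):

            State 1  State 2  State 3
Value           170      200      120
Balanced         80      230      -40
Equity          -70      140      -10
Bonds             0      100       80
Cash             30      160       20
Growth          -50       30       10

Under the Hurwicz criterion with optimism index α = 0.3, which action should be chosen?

Value: 0.3·200 + 0.7·120 = 144
Balanced: 0.3·230 + 0.7·(-40) = 41
Equity: 0.3·140 + 0.7·(-70) = -7
Bonds: 0.3·100 + 0.7·0 = 30
Cash: 0.3·160 + 0.7·20 = 62
Growth: 0.3·30 + 0.7·(-50) = -26
Highest Hurwicz score = 144 → Value.

Value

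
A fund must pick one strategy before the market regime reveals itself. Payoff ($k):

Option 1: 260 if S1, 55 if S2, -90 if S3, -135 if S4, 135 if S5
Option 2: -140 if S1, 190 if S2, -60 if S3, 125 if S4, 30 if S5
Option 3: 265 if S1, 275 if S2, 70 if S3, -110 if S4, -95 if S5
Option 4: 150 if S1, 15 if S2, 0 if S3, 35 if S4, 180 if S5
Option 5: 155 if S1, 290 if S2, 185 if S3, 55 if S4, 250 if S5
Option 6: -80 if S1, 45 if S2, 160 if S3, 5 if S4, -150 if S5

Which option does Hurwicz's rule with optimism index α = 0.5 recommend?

Option 1: 0.5·260 + 0.5·(-135) = 62.5
Option 2: 0.5·190 + 0.5·(-140) = 25
Option 3: 0.5·275 + 0.5·(-110) = 82.5
Option 4: 0.5·180 + 0.5·0 = 90
Option 5: 0.5·290 + 0.5·55 = 172.5
Option 6: 0.5·160 + 0.5·(-150) = 5
Highest Hurwicz score = 172.5 → Option 5.

Option 5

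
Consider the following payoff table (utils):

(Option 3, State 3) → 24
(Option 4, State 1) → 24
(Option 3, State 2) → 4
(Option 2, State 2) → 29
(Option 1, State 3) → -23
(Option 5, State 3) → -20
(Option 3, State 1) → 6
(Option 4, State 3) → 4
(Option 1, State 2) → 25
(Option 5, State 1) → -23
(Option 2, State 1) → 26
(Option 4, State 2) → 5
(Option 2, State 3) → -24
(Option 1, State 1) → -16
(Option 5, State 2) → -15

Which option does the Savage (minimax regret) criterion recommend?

Option 4

Column bests: State 1=26, State 2=29, State 3=24.
Option 1 regrets: 42, 4, 47 → max 47
Option 2 regrets: 0, 0, 48 → max 48
Option 3 regrets: 20, 25, 0 → max 25
Option 4 regrets: 2, 24, 20 → max 24
Option 5 regrets: 49, 44, 44 → max 49
Smallest max regret = 24 → Option 4.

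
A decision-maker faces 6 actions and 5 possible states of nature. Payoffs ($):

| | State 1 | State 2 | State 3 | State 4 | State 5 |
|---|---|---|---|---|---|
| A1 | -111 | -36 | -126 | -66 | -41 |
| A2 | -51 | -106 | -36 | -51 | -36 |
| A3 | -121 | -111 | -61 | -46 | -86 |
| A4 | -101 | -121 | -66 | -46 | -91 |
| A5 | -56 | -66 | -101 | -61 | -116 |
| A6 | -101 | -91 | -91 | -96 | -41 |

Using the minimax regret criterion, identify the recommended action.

Column bests: State 1=-51, State 2=-36, State 3=-36, State 4=-46, State 5=-36.
A1 regrets: 60, 0, 90, 20, 5 → max 90
A2 regrets: 0, 70, 0, 5, 0 → max 70
A3 regrets: 70, 75, 25, 0, 50 → max 75
A4 regrets: 50, 85, 30, 0, 55 → max 85
A5 regrets: 5, 30, 65, 15, 80 → max 80
A6 regrets: 50, 55, 55, 50, 5 → max 55
Smallest max regret = 55 → A6.

A6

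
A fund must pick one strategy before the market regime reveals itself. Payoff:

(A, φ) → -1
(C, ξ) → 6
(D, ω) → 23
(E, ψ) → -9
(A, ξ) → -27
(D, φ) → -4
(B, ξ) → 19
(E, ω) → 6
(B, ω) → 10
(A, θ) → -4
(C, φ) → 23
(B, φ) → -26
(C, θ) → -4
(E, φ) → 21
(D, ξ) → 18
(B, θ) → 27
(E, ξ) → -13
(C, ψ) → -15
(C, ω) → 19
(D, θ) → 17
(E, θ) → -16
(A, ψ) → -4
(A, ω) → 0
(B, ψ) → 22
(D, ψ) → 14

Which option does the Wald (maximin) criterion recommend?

Row minima: A=-27, B=-26, C=-15, D=-4, E=-16
Best worst-case = -4 → D.

D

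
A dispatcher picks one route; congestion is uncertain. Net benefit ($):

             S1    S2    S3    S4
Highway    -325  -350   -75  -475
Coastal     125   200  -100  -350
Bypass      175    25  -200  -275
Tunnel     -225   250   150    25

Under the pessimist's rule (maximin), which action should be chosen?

Row minima: Highway=-475, Coastal=-350, Bypass=-275, Tunnel=-225
Best worst-case = -225 → Tunnel.

Tunnel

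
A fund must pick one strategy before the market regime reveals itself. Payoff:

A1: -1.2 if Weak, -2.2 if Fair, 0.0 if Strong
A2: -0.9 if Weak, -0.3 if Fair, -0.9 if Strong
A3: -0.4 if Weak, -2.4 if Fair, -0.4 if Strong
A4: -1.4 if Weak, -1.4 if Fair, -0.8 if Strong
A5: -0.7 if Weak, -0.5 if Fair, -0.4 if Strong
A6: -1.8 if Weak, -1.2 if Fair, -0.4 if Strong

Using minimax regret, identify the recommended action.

A5

Column bests: Weak=-0.4, Fair=-0.3, Strong=0.0.
A1 regrets: 0.8, 1.9, 0.0 → max 1.9
A2 regrets: 0.5, 0.0, 0.9 → max 0.9
A3 regrets: 0.0, 2.1, 0.4 → max 2.1
A4 regrets: 1.0, 1.1, 0.8 → max 1.1
A5 regrets: 0.3, 0.2, 0.4 → max 0.4
A6 regrets: 1.4, 0.9, 0.4 → max 1.4
Smallest max regret = 0.4 → A5.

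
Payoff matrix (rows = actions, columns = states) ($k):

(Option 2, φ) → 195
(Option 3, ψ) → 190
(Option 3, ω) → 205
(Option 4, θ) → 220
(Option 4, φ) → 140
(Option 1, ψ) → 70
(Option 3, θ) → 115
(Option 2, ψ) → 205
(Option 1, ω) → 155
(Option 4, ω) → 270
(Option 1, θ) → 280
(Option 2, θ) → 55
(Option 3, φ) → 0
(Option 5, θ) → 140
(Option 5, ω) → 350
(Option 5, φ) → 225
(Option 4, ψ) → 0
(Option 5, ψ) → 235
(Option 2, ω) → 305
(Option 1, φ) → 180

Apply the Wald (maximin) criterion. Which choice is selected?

Row minima: Option 1=70, Option 2=55, Option 3=0, Option 4=0, Option 5=140
Best worst-case = 140 → Option 5.

Option 5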